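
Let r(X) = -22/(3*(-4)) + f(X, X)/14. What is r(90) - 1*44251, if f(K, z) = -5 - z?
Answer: -929375/21 ≈ -44256.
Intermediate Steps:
r(X) = 31/21 - X/14 (r(X) = -22/(3*(-4)) + (-5 - X)/14 = -22/(-12) + (-5 - X)*(1/14) = -22*(-1/12) + (-5/14 - X/14) = 11/6 + (-5/14 - X/14) = 31/21 - X/14)
r(90) - 1*44251 = (31/21 - 1/14*90) - 1*44251 = (31/21 - 45/7) - 44251 = -104/21 - 44251 = -929375/21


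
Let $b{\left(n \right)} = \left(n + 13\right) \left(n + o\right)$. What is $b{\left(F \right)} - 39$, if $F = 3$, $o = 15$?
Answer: $249$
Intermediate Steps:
$b{\left(n \right)} = \left(13 + n\right) \left(15 + n\right)$ ($b{\left(n \right)} = \left(n + 13\right) \left(n + 15\right) = \left(13 + n\right) \left(15 + n\right)$)
$b{\left(F \right)} - 39 = \left(195 + 3^{2} + 28 \cdot 3\right) - 39 = \left(195 + 9 + 84\right) - 39 = 288 - 39 = 249$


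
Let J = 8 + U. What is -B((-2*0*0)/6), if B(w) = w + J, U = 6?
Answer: -14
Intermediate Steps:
J = 14 (J = 8 + 6 = 14)
B(w) = 14 + w (B(w) = w + 14 = 14 + w)
-B((-2*0*0)/6) = -(14 + (-2*0*0)/6) = -(14 + (0*0)*(1/6)) = -(14 + 0*(1/6)) = -(14 + 0) = -1*14 = -14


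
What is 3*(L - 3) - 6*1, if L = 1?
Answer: -12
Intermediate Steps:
3*(L - 3) - 6*1 = 3*(1 - 3) - 6*1 = 3*(-2) - 6 = -6 - 6 = -12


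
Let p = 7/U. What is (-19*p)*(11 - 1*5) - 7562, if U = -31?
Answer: -233624/31 ≈ -7536.3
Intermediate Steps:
p = -7/31 (p = 7/(-31) = 7*(-1/31) = -7/31 ≈ -0.22581)
(-19*p)*(11 - 1*5) - 7562 = (-19*(-7/31))*(11 - 1*5) - 7562 = 133*(11 - 5)/31 - 7562 = (133/31)*6 - 7562 = 798/31 - 7562 = -233624/31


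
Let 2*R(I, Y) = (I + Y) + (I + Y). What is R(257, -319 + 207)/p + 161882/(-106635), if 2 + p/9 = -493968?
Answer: -47979941729/31604694570 ≈ -1.5181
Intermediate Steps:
p = -4445730 (p = -18 + 9*(-493968) = -18 - 4445712 = -4445730)
R(I, Y) = I + Y (R(I, Y) = ((I + Y) + (I + Y))/2 = (2*I + 2*Y)/2 = I + Y)
R(257, -319 + 207)/p + 161882/(-106635) = (257 + (-319 + 207))/(-4445730) + 161882/(-106635) = (257 - 112)*(-1/4445730) + 161882*(-1/106635) = 145*(-1/4445730) - 161882/106635 = -29/889146 - 161882/106635 = -47979941729/31604694570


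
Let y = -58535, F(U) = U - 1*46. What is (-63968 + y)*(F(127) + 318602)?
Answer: -39039623549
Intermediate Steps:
F(U) = -46 + U (F(U) = U - 46 = -46 + U)
(-63968 + y)*(F(127) + 318602) = (-63968 - 58535)*((-46 + 127) + 318602) = -122503*(81 + 318602) = -122503*318683 = -39039623549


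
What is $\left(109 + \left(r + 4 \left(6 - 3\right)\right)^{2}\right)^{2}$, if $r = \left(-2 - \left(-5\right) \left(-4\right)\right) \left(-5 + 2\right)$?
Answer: $38353249$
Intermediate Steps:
$r = 66$ ($r = \left(-2 - 20\right) \left(-3\right) = \left(-22\right) \left(-3\right) = 66$)
$\left(109 + \left(r + 4 \left(6 - 3\right)\right)^{2}\right)^{2} = \left(109 + \left(66 + 4 \left(6 - 3\right)\right)^{2}\right)^{2} = \left(109 + \left(66 + 4 \cdot 3\right)^{2}\right)^{2} = \left(109 + \left(66 + 12\right)^{2}\right)^{2} = \left(109 + 78^{2}\right)^{2} = \left(109 + 6084\right)^{2} = 6193^{2} = 38353249$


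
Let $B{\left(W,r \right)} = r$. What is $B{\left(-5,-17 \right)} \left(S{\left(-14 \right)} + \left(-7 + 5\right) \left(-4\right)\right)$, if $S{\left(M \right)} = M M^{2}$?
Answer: $46512$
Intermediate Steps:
$S{\left(M \right)} = M^{3}$
$B{\left(-5,-17 \right)} \left(S{\left(-14 \right)} + \left(-7 + 5\right) \left(-4\right)\right) = - 17 \left(\left(-14\right)^{3} + \left(-7 + 5\right) \left(-4\right)\right) = - 17 \left(-2744 - -8\right) = - 17 \left(-2744 + 8\right) = \left(-17\right) \left(-2736\right) = 46512$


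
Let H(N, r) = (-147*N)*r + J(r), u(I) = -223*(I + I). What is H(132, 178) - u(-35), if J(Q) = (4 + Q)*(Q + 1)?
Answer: -3436944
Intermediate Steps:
J(Q) = (1 + Q)*(4 + Q) (J(Q) = (4 + Q)*(1 + Q) = (1 + Q)*(4 + Q))
u(I) = -446*I
H(N, r) = 4 + r² + 5*r - 147*N*r (H(N, r) = (-147*N)*r + (4 + r² + 5*r) = -147*N*r + (4 + r² + 5*r) = 4 + r² + 5*r - 147*N*r)
H(132, 178) - u(-35) = (4 + 178² + 5*178 - 147*132*178) - (-446)*(-35) = (4 + 31684 + 890 - 3453912) - 1*15610 = -3421334 - 15610 = -3436944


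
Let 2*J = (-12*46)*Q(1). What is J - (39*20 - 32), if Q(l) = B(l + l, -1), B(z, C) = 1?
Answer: -1024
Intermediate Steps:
Q(l) = 1
J = -276 (J = (-12*46*1)/2 = (-552*1)/2 = (½)*(-552) = -276)
J - (39*20 - 32) = -276 - (39*20 - 32) = -276 - (780 - 32) = -276 - 1*748 = -276 - 748 = -1024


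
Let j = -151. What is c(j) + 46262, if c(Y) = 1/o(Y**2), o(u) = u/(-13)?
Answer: 1054819849/22801 ≈ 46262.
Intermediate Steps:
o(u) = -u/13 (o(u) = u*(-1/13) = -u/13)
c(Y) = -13/Y**2 (c(Y) = 1/(-Y**2/13) = -13/Y**2)
c(j) + 46262 = -13/(-151)**2 + 46262 = -13*1/22801 + 46262 = -13/22801 + 46262 = 1054819849/22801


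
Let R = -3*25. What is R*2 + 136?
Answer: -14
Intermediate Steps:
R = -75
R*2 + 136 = -75*2 + 136 = -150 + 136 = -14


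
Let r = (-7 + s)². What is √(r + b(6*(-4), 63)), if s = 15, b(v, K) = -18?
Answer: √46 ≈ 6.7823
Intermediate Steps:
r = 64 (r = (-7 + 15)² = 8² = 64)
√(r + b(6*(-4), 63)) = √(64 - 18) = √46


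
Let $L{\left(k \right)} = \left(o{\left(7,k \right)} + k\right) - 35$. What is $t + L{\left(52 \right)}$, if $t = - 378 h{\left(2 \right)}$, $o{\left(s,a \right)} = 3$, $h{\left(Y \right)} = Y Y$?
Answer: $-1492$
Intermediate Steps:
$h{\left(Y \right)} = Y^{2}$
$L{\left(k \right)} = -32 + k$ ($L{\left(k \right)} = \left(3 + k\right) - 35 = -32 + k$)
$t = -1512$ ($t = - 378 \cdot 2^{2} = \left(-378\right) 4 = -1512$)
$t + L{\left(52 \right)} = -1512 + \left(-32 + 52\right) = -1512 + 20 = -1492$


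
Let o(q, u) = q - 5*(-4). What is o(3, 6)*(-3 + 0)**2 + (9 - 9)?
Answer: 207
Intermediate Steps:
o(q, u) = 20 + q (o(q, u) = q + 20 = 20 + q)
o(3, 6)*(-3 + 0)**2 + (9 - 9) = (20 + 3)*(-3 + 0)**2 + (9 - 9) = 23*(-3)**2 + 0 = 23*9 + 0 = 207 + 0 = 207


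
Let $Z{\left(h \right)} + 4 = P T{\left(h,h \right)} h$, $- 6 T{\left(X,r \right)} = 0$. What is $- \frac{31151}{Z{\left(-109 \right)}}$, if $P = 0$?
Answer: $\frac{31151}{4} \approx 7787.8$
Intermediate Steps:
$T{\left(X,r \right)} = 0$ ($T{\left(X,r \right)} = \left(- \frac{1}{6}\right) 0 = 0$)
$Z{\left(h \right)} = -4$ ($Z{\left(h \right)} = -4 + 0 \cdot 0 h = -4 + 0 h = -4 + 0 = -4$)
$- \frac{31151}{Z{\left(-109 \right)}} = - \frac{31151}{-4} = \left(-31151\right) \left(- \frac{1}{4}\right) = \frac{31151}{4}$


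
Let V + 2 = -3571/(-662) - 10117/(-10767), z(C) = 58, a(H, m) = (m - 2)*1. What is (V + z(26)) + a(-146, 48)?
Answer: 772177319/7127754 ≈ 108.33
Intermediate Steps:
a(H, m) = -2 + m (a(H, m) = (-2 + m)*1 = -2 + m)
V = 30890903/7127754 (V = -2 + (-3571/(-662) - 10117/(-10767)) = -2 + (-3571*(-1/662) - 10117*(-1/10767)) = -2 + (3571/662 + 10117/10767) = -2 + 45146411/7127754 = 30890903/7127754 ≈ 4.3339)
(V + z(26)) + a(-146, 48) = (30890903/7127754 + 58) + (-2 + 48) = 444300635/7127754 + 46 = 772177319/7127754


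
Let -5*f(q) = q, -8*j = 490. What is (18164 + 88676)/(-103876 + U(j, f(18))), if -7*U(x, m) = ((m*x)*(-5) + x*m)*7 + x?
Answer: -427360/411941 ≈ -1.0374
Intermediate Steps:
j = -245/4 (j = -⅛*490 = -245/4 ≈ -61.250)
f(q) = -q/5
U(x, m) = -x/7 + 4*m*x (U(x, m) = -(((m*x)*(-5) + x*m)*7 + x)/7 = -((-5*m*x + m*x)*7 + x)/7 = -(-4*m*x*7 + x)/7 = -(-28*m*x + x)/7 = -(x - 28*m*x)/7 = -x/7 + 4*m*x)
(18164 + 88676)/(-103876 + U(j, f(18))) = (18164 + 88676)/(-103876 + (⅐)*(-245/4)*(-1 + 28*(-⅕*18))) = 106840/(-103876 + (⅐)*(-245/4)*(-1 + 28*(-18/5))) = 106840/(-103876 + (⅐)*(-245/4)*(-1 - 504/5)) = 106840/(-103876 + (⅐)*(-245/4)*(-509/5)) = 106840/(-103876 + 3563/4) = 106840/(-411941/4) = 106840*(-4/411941) = -427360/411941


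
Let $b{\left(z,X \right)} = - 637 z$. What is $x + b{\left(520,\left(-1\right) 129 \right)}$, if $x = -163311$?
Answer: $-494551$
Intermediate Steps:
$x + b{\left(520,\left(-1\right) 129 \right)} = -163311 - 331240 = -494551$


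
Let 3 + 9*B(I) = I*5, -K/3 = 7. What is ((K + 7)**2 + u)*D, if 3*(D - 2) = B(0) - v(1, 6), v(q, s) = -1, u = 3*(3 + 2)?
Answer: 4220/9 ≈ 468.89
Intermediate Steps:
K = -21 (K = -3*7 = -21)
u = 15 (u = 3*5 = 15)
B(I) = -1/3 + 5*I/9 (B(I) = -1/3 + (I*5)/9 = -1/3 + (5*I)/9 = -1/3 + 5*I/9)
D = 20/9 (D = 2 + ((-1/3 + (5/9)*0) - 1*(-1))/3 = 2 + ((-1/3 + 0) + 1)/3 = 2 + (-1/3 + 1)/3 = 2 + (1/3)*(2/3) = 2 + 2/9 = 20/9 ≈ 2.2222)
((K + 7)**2 + u)*D = ((-21 + 7)**2 + 15)*(20/9) = ((-14)**2 + 15)*(20/9) = (196 + 15)*(20/9) = 211*(20/9) = 4220/9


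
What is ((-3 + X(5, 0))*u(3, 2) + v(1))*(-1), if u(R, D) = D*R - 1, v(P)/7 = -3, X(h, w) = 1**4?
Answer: 31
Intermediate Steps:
X(h, w) = 1
v(P) = -21 (v(P) = 7*(-3) = -21)
u(R, D) = -1 + D*R
((-3 + X(5, 0))*u(3, 2) + v(1))*(-1) = ((-3 + 1)*(-1 + 2*3) - 21)*(-1) = (-2*(-1 + 6) - 21)*(-1) = (-2*5 - 21)*(-1) = (-10 - 21)*(-1) = -31*(-1) = 31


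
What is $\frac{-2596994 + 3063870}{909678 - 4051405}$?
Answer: $- \frac{466876}{3141727} \approx -0.1486$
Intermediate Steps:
$\frac{-2596994 + 3063870}{909678 - 4051405} = \frac{466876}{-3141727} = 466876 \left(- \frac{1}{3141727}\right) = - \frac{466876}{3141727}$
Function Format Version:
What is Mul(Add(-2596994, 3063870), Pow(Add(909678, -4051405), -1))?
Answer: Rational(-466876, 3141727) ≈ -0.14860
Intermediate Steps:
Mul(Add(-2596994, 3063870), Pow(Add(909678, -4051405), -1)) = Mul(466876, Pow(-3141727, -1)) = Mul(466876, Rational(-1, 3141727)) = Rational(-466876, 3141727)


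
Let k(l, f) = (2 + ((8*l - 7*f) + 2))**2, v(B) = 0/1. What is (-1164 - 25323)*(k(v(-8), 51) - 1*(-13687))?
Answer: -3663046152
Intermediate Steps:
v(B) = 0 (v(B) = 0*1 = 0)
k(l, f) = (4 - 7*f + 8*l)**2 (k(l, f) = (2 + ((-7*f + 8*l) + 2))**2 = (2 + (2 - 7*f + 8*l))**2 = (4 - 7*f + 8*l)**2)
(-1164 - 25323)*(k(v(-8), 51) - 1*(-13687)) = (-1164 - 25323)*((4 - 7*51 + 8*0)**2 - 1*(-13687)) = -26487*((4 - 357 + 0)**2 + 13687) = -26487*((-353)**2 + 13687) = -26487*(124609 + 13687) = -26487*138296 = -3663046152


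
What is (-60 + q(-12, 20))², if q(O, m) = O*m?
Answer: 90000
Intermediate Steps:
(-60 + q(-12, 20))² = (-60 - 12*20)² = (-60 - 240)² = (-300)² = 90000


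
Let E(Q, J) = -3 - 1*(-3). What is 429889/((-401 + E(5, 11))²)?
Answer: 429889/160801 ≈ 2.6734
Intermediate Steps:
E(Q, J) = 0 (E(Q, J) = -3 + 3 = 0)
429889/((-401 + E(5, 11))²) = 429889/((-401 + 0)²) = 429889/((-401)²) = 429889/160801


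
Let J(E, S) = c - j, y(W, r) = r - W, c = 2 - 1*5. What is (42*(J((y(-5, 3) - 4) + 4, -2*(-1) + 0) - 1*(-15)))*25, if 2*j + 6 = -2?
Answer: 16800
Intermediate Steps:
c = -3 (c = 2 - 5 = -3)
j = -4 (j = -3 + (½)*(-2) = -3 - 1 = -4)
J(E, S) = 1 (J(E, S) = -3 - 1*(-4) = -3 + 4 = 1)
(42*(J((y(-5, 3) - 4) + 4, -2*(-1) + 0) - 1*(-15)))*25 = (42*(1 - 1*(-15)))*25 = (42*(1 + 15))*25 = (42*16)*25 = 672*25 = 16800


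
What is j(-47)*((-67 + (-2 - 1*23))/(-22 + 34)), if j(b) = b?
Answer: 1081/3 ≈ 360.33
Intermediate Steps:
j(-47)*((-67 + (-2 - 1*23))/(-22 + 34)) = -47*(-67 + (-2 - 1*23))/(-22 + 34) = -47*(-67 + (-2 - 23))/12 = -47*(-67 - 25)/12 = -(-4324)/12 = -47*(-23/3) = 1081/3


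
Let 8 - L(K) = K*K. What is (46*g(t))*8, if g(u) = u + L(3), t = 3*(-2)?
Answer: -2576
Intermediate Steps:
t = -6
L(K) = 8 - K² (L(K) = 8 - K*K = 8 - K²)
g(u) = -1 + u (g(u) = u + (8 - 1*3²) = u + (8 - 1*9) = u + (8 - 9) = u - 1 = -1 + u)
(46*g(t))*8 = (46*(-1 - 6))*8 = (46*(-7))*8 = -322*8 = -2576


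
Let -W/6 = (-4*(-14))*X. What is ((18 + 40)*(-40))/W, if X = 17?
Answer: 145/357 ≈ 0.40616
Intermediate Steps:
W = -5712 (W = -6*(-4*(-14))*17 = -336*17 = -6*952 = -5712)
((18 + 40)*(-40))/W = ((18 + 40)*(-40))/(-5712) = (58*(-40))*(-1/5712) = -2320*(-1/5712) = 145/357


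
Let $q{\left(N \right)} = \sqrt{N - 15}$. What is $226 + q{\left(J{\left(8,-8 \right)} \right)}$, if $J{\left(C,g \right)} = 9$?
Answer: $226 + i \sqrt{6} \approx 226.0 + 2.4495 i$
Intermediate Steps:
$q{\left(N \right)} = \sqrt{-15 + N}$
$226 + q{\left(J{\left(8,-8 \right)} \right)} = 226 + \sqrt{-15 + 9} = 226 + \sqrt{-6} = 226 + i \sqrt{6}$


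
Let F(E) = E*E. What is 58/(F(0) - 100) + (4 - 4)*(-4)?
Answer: -29/50 ≈ -0.58000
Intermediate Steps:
F(E) = E**2
58/(F(0) - 100) + (4 - 4)*(-4) = 58/(0**2 - 100) + (4 - 4)*(-4) = 58/(0 - 100) + 0*(-4) = 58/(-100) + 0 = 58*(-1/100) + 0 = -29/50 + 0 = -29/50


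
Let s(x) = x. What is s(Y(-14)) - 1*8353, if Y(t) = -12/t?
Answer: -58465/7 ≈ -8352.1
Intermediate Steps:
s(Y(-14)) - 1*8353 = -12/(-14) - 1*8353 = -12*(-1/14) - 8353 = 6/7 - 8353 = -58465/7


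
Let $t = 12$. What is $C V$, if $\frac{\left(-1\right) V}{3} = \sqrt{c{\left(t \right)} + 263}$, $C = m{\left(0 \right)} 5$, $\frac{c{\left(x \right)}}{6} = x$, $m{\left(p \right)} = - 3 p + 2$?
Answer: $- 30 \sqrt{335} \approx -549.09$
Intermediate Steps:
$m{\left(p \right)} = 2 - 3 p$
$c{\left(x \right)} = 6 x$
$C = 10$ ($C = \left(2 - 0\right) 5 = \left(2 + 0\right) 5 = 2 \cdot 5 = 10$)
$V = - 3 \sqrt{335}$ ($V = - 3 \sqrt{6 \cdot 12 + 263} = - 3 \sqrt{72 + 263} = - 3 \sqrt{335} \approx -54.909$)
$C V = 10 \left(- 3 \sqrt{335}\right) = - 30 \sqrt{335}$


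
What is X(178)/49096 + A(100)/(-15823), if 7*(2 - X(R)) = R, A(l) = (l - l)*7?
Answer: -41/85918 ≈ -0.00047720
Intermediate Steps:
A(l) = 0 (A(l) = 0*7 = 0)
X(R) = 2 - R/7
X(178)/49096 + A(100)/(-15823) = (2 - ⅐*178)/49096 + 0/(-15823) = (2 - 178/7)*(1/49096) + 0*(-1/15823) = -164/7*1/49096 + 0 = -41/85918 + 0 = -41/85918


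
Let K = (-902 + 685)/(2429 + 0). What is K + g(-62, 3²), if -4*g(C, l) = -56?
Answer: 4827/347 ≈ 13.911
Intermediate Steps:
g(C, l) = 14 (g(C, l) = -¼*(-56) = 14)
K = -31/347 (K = -217/2429 = -217*1/2429 = -31/347 ≈ -0.089337)
K + g(-62, 3²) = -31/347 + 14 = 4827/347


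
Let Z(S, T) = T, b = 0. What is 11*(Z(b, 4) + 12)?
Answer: 176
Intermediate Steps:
11*(Z(b, 4) + 12) = 11*(4 + 12) = 11*16 = 176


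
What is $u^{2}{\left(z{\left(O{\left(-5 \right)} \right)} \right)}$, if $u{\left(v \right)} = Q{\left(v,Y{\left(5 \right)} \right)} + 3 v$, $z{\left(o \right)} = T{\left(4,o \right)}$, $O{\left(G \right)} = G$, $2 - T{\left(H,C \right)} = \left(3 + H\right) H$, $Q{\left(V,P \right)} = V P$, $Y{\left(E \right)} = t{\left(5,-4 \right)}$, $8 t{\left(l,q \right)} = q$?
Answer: $4225$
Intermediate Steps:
$t{\left(l,q \right)} = \frac{q}{8}$
$Y{\left(E \right)} = - \frac{1}{2}$ ($Y{\left(E \right)} = \frac{1}{8} \left(-4\right) = - \frac{1}{2}$)
$Q{\left(V,P \right)} = P V$
$T{\left(H,C \right)} = 2 - H \left(3 + H\right)$ ($T{\left(H,C \right)} = 2 - \left(3 + H\right) H = 2 - H \left(3 + H\right)$)
$z{\left(o \right)} = -26$ ($z{\left(o \right)} = 2 - 4^{2} - 12 = 2 - 16 - 12 = -26$)
$u{\left(v \right)} = \frac{5 v}{2}$ ($u{\left(v \right)} = - \frac{v}{2} + 3 v = \frac{5 v}{2}$)
$u^{2}{\left(z{\left(O{\left(-5 \right)} \right)} \right)} = \left(\frac{5}{2} \left(-26\right)\right)^{2} = \left(-65\right)^{2} = 4225$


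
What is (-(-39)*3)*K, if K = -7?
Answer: -819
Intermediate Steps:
(-(-39)*3)*K = -(-39)*3*(-7) = -39*(-3)*(-7) = 117*(-7) = -819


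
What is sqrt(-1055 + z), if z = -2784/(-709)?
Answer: I*sqrt(528354599)/709 ≈ 32.42*I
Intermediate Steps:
z = 2784/709 (z = -2784*(-1/709) = 2784/709 ≈ 3.9267)
sqrt(-1055 + z) = sqrt(-1055 + 2784/709) = sqrt(-745211/709) = I*sqrt(528354599)/709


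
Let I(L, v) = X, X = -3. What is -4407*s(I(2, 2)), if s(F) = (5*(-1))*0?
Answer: 0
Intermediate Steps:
I(L, v) = -3
s(F) = 0 (s(F) = -5*0 = 0)
-4407*s(I(2, 2)) = -4407*0 = 0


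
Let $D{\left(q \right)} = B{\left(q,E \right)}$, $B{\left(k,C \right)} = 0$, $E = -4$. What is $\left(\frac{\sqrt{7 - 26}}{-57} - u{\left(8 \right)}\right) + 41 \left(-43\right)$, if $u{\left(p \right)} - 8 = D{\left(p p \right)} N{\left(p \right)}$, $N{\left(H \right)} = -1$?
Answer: $-1771 - \frac{i \sqrt{19}}{57} \approx -1771.0 - 0.076472 i$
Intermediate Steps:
$D{\left(q \right)} = 0$
$u{\left(p \right)} = 8$ ($u{\left(p \right)} = 8 + 0 \left(-1\right) = 8 + 0 = 8$)
$\left(\frac{\sqrt{7 - 26}}{-57} - u{\left(8 \right)}\right) + 41 \left(-43\right) = \left(\frac{\sqrt{7 - 26}}{-57} - 8\right) + 41 \left(-43\right) = \left(\sqrt{-19} \left(- \frac{1}{57}\right) - 8\right) - 1763 = \left(i \sqrt{19} \left(- \frac{1}{57}\right) - 8\right) - 1763 = \left(- \frac{i \sqrt{19}}{57} - 8\right) - 1763 = \left(-8 - \frac{i \sqrt{19}}{57}\right) - 1763 = -1771 - \frac{i \sqrt{19}}{57}$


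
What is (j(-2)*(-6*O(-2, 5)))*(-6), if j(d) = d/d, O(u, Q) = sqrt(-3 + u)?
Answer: 36*I*sqrt(5) ≈ 80.498*I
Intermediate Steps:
j(d) = 1
(j(-2)*(-6*O(-2, 5)))*(-6) = (1*(-6*sqrt(-3 - 2)))*(-6) = (1*(-6*I*sqrt(5)))*(-6) = -6*I*sqrt(5)*(-6) = 36*I*sqrt(5)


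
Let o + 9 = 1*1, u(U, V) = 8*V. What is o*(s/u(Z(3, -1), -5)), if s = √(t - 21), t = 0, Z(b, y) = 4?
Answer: I*√21/5 ≈ 0.91652*I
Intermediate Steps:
s = I*√21 (s = √(0 - 21) = √(-21) = I*√21 ≈ 4.5826*I)
o = -8 (o = -9 + 1*1 = -9 + 1 = -8)
o*(s/u(Z(3, -1), -5)) = -8*I*√21/(8*(-5)) = -8*I*√21/(-40) = -8*I*√21*(-1)/40 = -(-1)*I*√21/5 = I*√21/5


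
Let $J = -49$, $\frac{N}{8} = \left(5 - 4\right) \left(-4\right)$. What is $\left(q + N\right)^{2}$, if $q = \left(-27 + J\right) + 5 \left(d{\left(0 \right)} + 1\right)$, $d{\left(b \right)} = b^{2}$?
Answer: $10609$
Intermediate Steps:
$N = -32$ ($N = 8 \left(5 - 4\right) \left(-4\right) = 8 \cdot 1 \left(-4\right) = 8 \left(-4\right) = -32$)
$q = -71$ ($q = \left(-27 - 49\right) + 5 \left(0^{2} + 1\right) = -76 + 5 \left(0 + 1\right) = -76 + 5 \cdot 1 = -76 + 5 = -71$)
$\left(q + N\right)^{2} = \left(-71 - 32\right)^{2} = \left(-103\right)^{2} = 10609$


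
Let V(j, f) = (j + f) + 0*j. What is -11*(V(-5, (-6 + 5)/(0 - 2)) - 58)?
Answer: 1375/2 ≈ 687.50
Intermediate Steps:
V(j, f) = f + j (V(j, f) = (f + j) + 0 = f + j)
-11*(V(-5, (-6 + 5)/(0 - 2)) - 58) = -11*(((-6 + 5)/(0 - 2) - 5) - 58) = -11*((-1/(-2) - 5) - 58) = -11*((-1*(-½) - 5) - 58) = -11*((½ - 5) - 58) = -11*(-9/2 - 58) = -11*(-125/2) = 1375/2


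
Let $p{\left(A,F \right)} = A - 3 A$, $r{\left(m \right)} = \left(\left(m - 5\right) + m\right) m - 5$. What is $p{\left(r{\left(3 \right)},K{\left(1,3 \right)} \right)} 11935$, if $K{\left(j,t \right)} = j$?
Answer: $47740$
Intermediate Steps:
$r{\left(m \right)} = -5 + m \left(-5 + 2 m\right)$ ($r{\left(m \right)} = \left(\left(-5 + m\right) + m\right) m - 5 = \left(-5 + 2 m\right) m - 5 = m \left(-5 + 2 m\right) - 5 = -5 + m \left(-5 + 2 m\right)$)
$p{\left(A,F \right)} = - 2 A$ ($p{\left(A,F \right)} = A - 3 A = - 2 A$)
$p{\left(r{\left(3 \right)},K{\left(1,3 \right)} \right)} 11935 = - 2 \left(-5 - 15 + 2 \cdot 3^{2}\right) 11935 = - 2 \left(-5 - 15 + 2 \cdot 9\right) 11935 = - 2 \left(-5 - 15 + 18\right) 11935 = \left(-2\right) \left(-2\right) 11935 = 4 \cdot 11935 = 47740$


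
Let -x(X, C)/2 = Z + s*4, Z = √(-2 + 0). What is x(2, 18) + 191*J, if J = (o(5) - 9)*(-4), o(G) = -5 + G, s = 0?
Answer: 6876 - 2*I*√2 ≈ 6876.0 - 2.8284*I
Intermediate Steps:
Z = I*√2 (Z = √(-2) = I*√2 ≈ 1.4142*I)
x(X, C) = -2*I*√2 (x(X, C) = -2*(I*√2 + 0*4) = -2*(I*√2 + 0) = -2*I*√2)
J = 36 (J = ((-5 + 5) - 9)*(-4) = (0 - 9)*(-4) = -9*(-4) = 36)
x(2, 18) + 191*J = -2*I*√2 + 191*36 = -2*I*√2 + 6876 = 6876 - 2*I*√2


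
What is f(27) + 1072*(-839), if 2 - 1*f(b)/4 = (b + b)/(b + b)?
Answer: -899404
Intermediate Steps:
f(b) = 4 (f(b) = 8 - 4*(b + b)/(b + b) = 8 - 4*2*b/(2*b) = 8 - 4*2*b*1/(2*b) = 8 - 4*1 = 8 - 4 = 4)
f(27) + 1072*(-839) = 4 + 1072*(-839) = 4 - 899408 = -899404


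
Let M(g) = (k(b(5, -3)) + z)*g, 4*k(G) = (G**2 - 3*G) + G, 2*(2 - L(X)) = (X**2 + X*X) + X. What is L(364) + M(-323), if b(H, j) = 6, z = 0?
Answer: -134614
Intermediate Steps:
L(X) = 2 - X**2 - X/2 (L(X) = 2 - ((X**2 + X*X) + X)/2 = 2 - ((X**2 + X**2) + X)/2 = 2 - (2*X**2 + X)/2 = 2 - (X + 2*X**2)/2 = 2 + (-X**2 - X/2) = 2 - X**2 - X/2)
k(G) = -G/2 + G**2/4 (k(G) = ((G**2 - 3*G) + G)/4 = (G**2 - 2*G)/4 = -G/2 + G**2/4)
M(g) = 6*g (M(g) = ((1/4)*6*(-2 + 6) + 0)*g = ((1/4)*6*4 + 0)*g = (6 + 0)*g = 6*g)
L(364) + M(-323) = (2 - 1*364**2 - 1/2*364) + 6*(-323) = (2 - 1*132496 - 182) - 1938 = (2 - 132496 - 182) - 1938 = -132676 - 1938 = -134614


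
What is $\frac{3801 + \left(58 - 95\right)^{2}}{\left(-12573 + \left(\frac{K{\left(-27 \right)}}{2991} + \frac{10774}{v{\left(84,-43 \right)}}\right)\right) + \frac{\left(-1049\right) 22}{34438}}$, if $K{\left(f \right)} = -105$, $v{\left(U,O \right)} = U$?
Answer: $- \frac{3727716859020}{8973518167913} \approx -0.41541$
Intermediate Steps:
$\frac{3801 + \left(58 - 95\right)^{2}}{\left(-12573 + \left(\frac{K{\left(-27 \right)}}{2991} + \frac{10774}{v{\left(84,-43 \right)}}\right)\right) + \frac{\left(-1049\right) 22}{34438}} = \frac{3801 + \left(58 - 95\right)^{2}}{\left(-12573 + \left(- \frac{105}{2991} + \frac{10774}{84}\right)\right) + \frac{\left(-1049\right) 22}{34438}} = \frac{3801 + \left(-37\right)^{2}}{\left(-12573 + \left(\left(-105\right) \frac{1}{2991} + 10774 \cdot \frac{1}{84}\right)\right) - \frac{11539}{17219}} = \frac{3801 + 1369}{\left(-12573 + \left(- \frac{35}{997} + \frac{5387}{42}\right)\right) - \frac{11539}{17219}} = \frac{5170}{\left(-12573 + \frac{5369369}{41874}\right) - \frac{11539}{17219}} = \frac{5170}{- \frac{521112433}{41874} - \frac{11539}{17219}} = \frac{5170}{- \frac{8973518167913}{721028406}} = 5170 \left(- \frac{721028406}{8973518167913}\right) = - \frac{3727716859020}{8973518167913}$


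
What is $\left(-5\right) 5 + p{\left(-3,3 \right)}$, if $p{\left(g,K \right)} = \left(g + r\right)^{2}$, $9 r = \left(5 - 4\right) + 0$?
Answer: $- \frac{1349}{81} \approx -16.654$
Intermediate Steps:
$r = \frac{1}{9}$ ($r = \frac{\left(5 - 4\right) + 0}{9} = \frac{1 + 0}{9} = \frac{1}{9} \cdot 1 = \frac{1}{9} \approx 0.11111$)
$p{\left(g,K \right)} = \left(\frac{1}{9} + g\right)^{2}$ ($p{\left(g,K \right)} = \left(g + \frac{1}{9}\right)^{2} = \left(\frac{1}{9} + g\right)^{2}$)
$\left(-5\right) 5 + p{\left(-3,3 \right)} = \left(-5\right) 5 + \frac{\left(1 + 9 \left(-3\right)\right)^{2}}{81} = -25 + \frac{\left(1 - 27\right)^{2}}{81} = -25 + \frac{\left(-26\right)^{2}}{81} = -25 + \frac{1}{81} \cdot 676 = -25 + \frac{676}{81} = - \frac{1349}{81}$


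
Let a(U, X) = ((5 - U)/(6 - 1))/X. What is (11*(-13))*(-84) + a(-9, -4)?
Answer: 120113/10 ≈ 12011.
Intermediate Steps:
a(U, X) = (1 - U/5)/X (a(U, X) = ((5 - U)/5)/X = ((5 - U)*(⅕))/X = (1 - U/5)/X)
(11*(-13))*(-84) + a(-9, -4) = (11*(-13))*(-84) + (⅕)*(5 - 1*(-9))/(-4) = -143*(-84) + (⅕)*(-¼)*(5 + 9) = 12012 + (⅕)*(-¼)*14 = 12012 - 7/10 = 120113/10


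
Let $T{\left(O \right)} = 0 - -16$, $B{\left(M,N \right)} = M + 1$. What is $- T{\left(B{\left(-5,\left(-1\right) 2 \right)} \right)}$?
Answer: $-16$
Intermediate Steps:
$B{\left(M,N \right)} = 1 + M$
$T{\left(O \right)} = 16$ ($T{\left(O \right)} = 0 + 16 = 16$)
$- T{\left(B{\left(-5,\left(-1\right) 2 \right)} \right)} = \left(-1\right) 16 = -16$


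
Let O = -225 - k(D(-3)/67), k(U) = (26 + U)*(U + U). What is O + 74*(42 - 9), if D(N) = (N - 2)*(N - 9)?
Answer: 9735873/4489 ≈ 2168.8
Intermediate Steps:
D(N) = (-9 + N)*(-2 + N) (D(N) = (-2 + N)*(-9 + N) = (-9 + N)*(-2 + N))
k(U) = 2*U*(26 + U) (k(U) = (26 + U)*(2*U) = 2*U*(26 + U))
O = -1226265/4489 (O = -225 - 2*(18 + (-3)² - 11*(-3))/67*(26 + (18 + (-3)² - 11*(-3))/67) = -225 - 2*(18 + 9 + 33)*(1/67)*(26 + (18 + 9 + 33)*(1/67)) = -225 - 2*60*(1/67)*(26 + 60*(1/67)) = -225 - 2*60*(26 + 60/67)/67 = -225 - 2*60*1802/(67*67) = -225 - 1*216240/4489 = -225 - 216240/4489 = -1226265/4489 ≈ -273.17)
O + 74*(42 - 9) = -1226265/4489 + 74*(42 - 9) = -1226265/4489 + 74*33 = -1226265/4489 + 2442 = 9735873/4489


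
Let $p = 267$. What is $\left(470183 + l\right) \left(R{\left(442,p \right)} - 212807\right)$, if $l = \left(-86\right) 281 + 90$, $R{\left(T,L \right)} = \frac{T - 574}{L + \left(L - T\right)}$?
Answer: $- \frac{2183512645558}{23} \approx -9.4935 \cdot 10^{10}$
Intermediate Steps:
$R{\left(T,L \right)} = \frac{-574 + T}{- T + 2 L}$
$l = -24076$ ($l = -24166 + 90 = -24076$)
$\left(470183 + l\right) \left(R{\left(442,p \right)} - 212807\right) = \left(470183 - 24076\right) \left(\frac{-574 + 442}{\left(-1\right) 442 + 2 \cdot 267} - 212807\right) = 446107 \left(\frac{1}{-442 + 534} \left(-132\right) - 212807\right) = 446107 \left(\frac{1}{92} \left(-132\right) - 212807\right) = 446107 \left(- \frac{33}{23} - 212807\right) = 446107 \left(- \frac{4894594}{23}\right) = - \frac{2183512645558}{23}$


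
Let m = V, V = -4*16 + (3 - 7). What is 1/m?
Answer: -1/68 ≈ -0.014706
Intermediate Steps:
V = -68 (V = -64 - 4 = -68)
m = -68
1/m = 1/(-68) = -1/68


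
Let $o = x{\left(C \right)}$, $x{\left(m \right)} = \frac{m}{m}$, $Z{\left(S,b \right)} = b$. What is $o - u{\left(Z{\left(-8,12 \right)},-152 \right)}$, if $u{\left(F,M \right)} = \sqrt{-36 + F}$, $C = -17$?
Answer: $1 - 2 i \sqrt{6} \approx 1.0 - 4.899 i$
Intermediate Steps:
$x{\left(m \right)} = 1$
$o = 1$
$o - u{\left(Z{\left(-8,12 \right)},-152 \right)} = 1 - \sqrt{-36 + 12} = 1 - \sqrt{-24} = 1 - 2 i \sqrt{6}$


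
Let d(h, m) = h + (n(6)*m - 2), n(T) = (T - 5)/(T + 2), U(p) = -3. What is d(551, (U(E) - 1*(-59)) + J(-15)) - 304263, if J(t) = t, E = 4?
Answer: -2429671/8 ≈ -3.0371e+5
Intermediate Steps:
n(T) = (-5 + T)/(2 + T)
d(h, m) = -2 + h + m/8 (d(h, m) = h + (((-5 + 6)/(2 + 6))*m - 2) = h + ((1/8)*m - 2) = h + (((⅛)*1)*m - 2) = h + (m/8 - 2) = h + (-2 + m/8) = -2 + h + m/8)
d(551, (U(E) - 1*(-59)) + J(-15)) - 304263 = (-2 + 551 + ((-3 - 1*(-59)) - 15)/8) - 304263 = (-2 + 551 + ((-3 + 59) - 15)/8) - 304263 = (-2 + 551 + (56 - 15)/8) - 304263 = (-2 + 551 + (⅛)*41) - 304263 = (-2 + 551 + 41/8) - 304263 = 4433/8 - 304263 = -2429671/8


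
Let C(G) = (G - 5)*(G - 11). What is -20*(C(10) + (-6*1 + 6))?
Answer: 100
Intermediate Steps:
C(G) = (-11 + G)*(-5 + G) (C(G) = (-5 + G)*(-11 + G) = (-11 + G)*(-5 + G))
-20*(C(10) + (-6*1 + 6)) = -20*((55 + 10² - 16*10) + (-6*1 + 6)) = -20*((55 + 100 - 160) + (-6 + 6)) = -20*(-5 + 0) = -20*(-5) = 100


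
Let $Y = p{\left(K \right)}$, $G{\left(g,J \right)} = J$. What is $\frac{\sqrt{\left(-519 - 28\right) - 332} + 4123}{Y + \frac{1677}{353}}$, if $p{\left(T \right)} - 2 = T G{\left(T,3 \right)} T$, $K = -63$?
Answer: $\frac{1455419}{4205554} + \frac{353 i \sqrt{879}}{4205554} \approx 0.34607 + 0.0024885 i$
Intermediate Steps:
$p{\left(T \right)} = 2 + 3 T^{2}$ ($p{\left(T \right)} = 2 + T 3 T = 2 + 3 T T = 2 + 3 T^{2}$)
$Y = 11909$ ($Y = 2 + 3 \left(-63\right)^{2} = 2 + 3 \cdot 3969 = 2 + 11907 = 11909$)
$\frac{\sqrt{\left(-519 - 28\right) - 332} + 4123}{Y + \frac{1677}{353}} = \frac{\sqrt{\left(-519 - 28\right) - 332} + 4123}{11909 + \frac{1677}{353}} = \frac{\sqrt{\left(-519 - 28\right) - 332} + 4123}{11909 + 1677 \cdot \frac{1}{353}} = \frac{\sqrt{-547 - 332} + 4123}{11909 + \frac{1677}{353}} = \frac{\sqrt{-879} + 4123}{\frac{4205554}{353}} = \left(i \sqrt{879} + 4123\right) \frac{353}{4205554} = \left(4123 + i \sqrt{879}\right) \frac{353}{4205554} = \frac{1455419}{4205554} + \frac{353 i \sqrt{879}}{4205554}$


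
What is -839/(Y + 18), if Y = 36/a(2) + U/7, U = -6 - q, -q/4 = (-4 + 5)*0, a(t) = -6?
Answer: -5873/78 ≈ -75.295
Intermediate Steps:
q = 0 (q = -4*(-4 + 5)*0 = -4*0 = 0)
U = -6 (U = -6 - 1*0 = -6 + 0 = -6)
Y = -48/7 (Y = 36/(-6) - 6/7 = 36*(-⅙) - 6*⅐ = -6 - 6/7 = -48/7 ≈ -6.8571)
-839/(Y + 18) = -839/(-48/7 + 18) = -839/78/7 = -839*7/78 = -5873/78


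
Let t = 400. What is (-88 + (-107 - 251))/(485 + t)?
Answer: -446/885 ≈ -0.50395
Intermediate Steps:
(-88 + (-107 - 251))/(485 + t) = (-88 + (-107 - 251))/(485 + 400) = (-88 - 358)/885 = -446*1/885 = -446/885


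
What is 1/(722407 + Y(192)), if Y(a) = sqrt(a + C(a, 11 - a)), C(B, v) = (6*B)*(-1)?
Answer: 722407/521871874609 - 8*I*sqrt(15)/521871874609 ≈ 1.3843e-6 - 5.9371e-11*I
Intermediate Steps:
C(B, v) = -6*B
Y(a) = sqrt(5)*sqrt(-a) (Y(a) = sqrt(a - 6*a) = sqrt(-5*a) = sqrt(5)*sqrt(-a))
1/(722407 + Y(192)) = 1/(722407 + sqrt(5)*sqrt(-1*192)) = 1/(722407 + sqrt(5)*sqrt(-192)) = 1/(722407 + sqrt(5)*(8*I*sqrt(3))) = 1/(722407 + 8*I*sqrt(15))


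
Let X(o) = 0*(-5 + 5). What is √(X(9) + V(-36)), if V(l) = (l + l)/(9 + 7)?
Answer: 3*I*√2/2 ≈ 2.1213*I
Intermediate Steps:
X(o) = 0 (X(o) = 0*0 = 0)
V(l) = l/8 (V(l) = (2*l)/16 = (2*l)*(1/16) = l/8)
√(X(9) + V(-36)) = √(0 + (⅛)*(-36)) = √(0 - 9/2) = √(-9/2) = 3*I*√2/2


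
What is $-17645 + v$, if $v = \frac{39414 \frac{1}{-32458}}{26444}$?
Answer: $- \frac{7572522502727}{429159676} \approx -17645.0$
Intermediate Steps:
$v = - \frac{19707}{429159676}$ ($v = 39414 \left(- \frac{1}{32458}\right) \frac{1}{26444} = \left(- \frac{19707}{16229}\right) \frac{1}{26444} = - \frac{19707}{429159676} \approx -4.592 \cdot 10^{-5}$)
$-17645 + v = -17645 - \frac{19707}{429159676} = - \frac{7572522502727}{429159676}$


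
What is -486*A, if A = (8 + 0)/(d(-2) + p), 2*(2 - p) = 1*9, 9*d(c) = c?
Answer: 69984/49 ≈ 1428.2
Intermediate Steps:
d(c) = c/9
p = -5/2 (p = 2 - 9/2 = -5/2 ≈ -2.5000)
A = -144/49 (A = (8 + 0)/((⅑)*(-2) - 5/2) = 8/(-2/9 - 5/2) = 8/(-49/18) = 8*(-18/49) = -144/49 ≈ -2.9388)
-486*A = -486*(-144/49) = 69984/49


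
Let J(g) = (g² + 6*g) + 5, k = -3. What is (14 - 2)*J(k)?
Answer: -48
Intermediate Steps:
J(g) = 5 + g² + 6*g
(14 - 2)*J(k) = (14 - 2)*(5 + (-3)² + 6*(-3)) = 12*(5 + 9 - 18) = 12*(-4) = -48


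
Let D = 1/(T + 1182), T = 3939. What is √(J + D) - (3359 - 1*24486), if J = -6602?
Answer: 21127 + I*√19237230529/1707 ≈ 21127.0 + 81.253*I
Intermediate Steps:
D = 1/5121 (D = 1/(3939 + 1182) = 1/5121 ≈ 0.00019527)
√(J + D) - (3359 - 1*24486) = √(-6602 + 1/5121) - (3359 - 1*24486) = √(-33808841/5121) - (3359 - 24486) = I*√19237230529/1707 - 1*(-21127) = I*√19237230529/1707 + 21127 = 21127 + I*√19237230529/1707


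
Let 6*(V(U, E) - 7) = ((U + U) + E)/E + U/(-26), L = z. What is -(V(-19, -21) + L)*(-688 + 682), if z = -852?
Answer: -2766287/546 ≈ -5066.5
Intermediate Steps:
L = -852
V(U, E) = 7 - U/156 + (E + 2*U)/(6*E) (V(U, E) = 7 + (((U + U) + E)/E + U/(-26))/6 = 7 + ((2*U + E)/E + U*(-1/26))/6 = 7 + ((E + 2*U)/E - U/26)/6 = 7 + (-U/26 + (E + 2*U)/E)/6 = 7 + (-U/156 + (E + 2*U)/(6*E)) = 7 - U/156 + (E + 2*U)/(6*E))
-(V(-19, -21) + L)*(-688 + 682) = -((1/156)*(52*(-19) - 1*(-21)*(-1118 - 19))/(-21) - 852)*(-688 + 682) = -((1/156)*(-1/21)*(-988 - 1*(-21)*(-1137)) - 852)*(-6) = -((1/156)*(-1/21)*(-988 - 23877) - 852)*(-6) = -((1/156)*(-1/21)*(-24865) - 852)*(-6) = -(24865/3276 - 852)*(-6) = -(-2766287)*(-6)/3276 = -1*2766287/546 = -2766287/546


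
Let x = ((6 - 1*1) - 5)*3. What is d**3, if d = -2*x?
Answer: 0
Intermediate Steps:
x = 0 (x = ((6 - 1) - 5)*3 = (5 - 5)*3 = 0*3 = 0)
d = 0 (d = -2*0 = 0)
d**3 = 0**3 = 0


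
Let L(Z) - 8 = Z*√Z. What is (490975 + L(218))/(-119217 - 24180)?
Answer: -163661/47799 - 218*√218/143397 ≈ -3.4464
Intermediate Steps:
L(Z) = 8 + Z^(3/2) (L(Z) = 8 + Z*√Z = 8 + Z^(3/2))
(490975 + L(218))/(-119217 - 24180) = (490975 + (8 + 218^(3/2)))/(-119217 - 24180) = (490975 + (8 + 218*√218))/(-143397) = (490983 + 218*√218)*(-1/143397) = -163661/47799 - 218*√218/143397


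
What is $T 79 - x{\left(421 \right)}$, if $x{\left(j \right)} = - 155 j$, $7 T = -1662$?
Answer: $\frac{325487}{7} \approx 46498.0$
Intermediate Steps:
$T = - \frac{1662}{7}$ ($T = \frac{1}{7} \left(-1662\right) = - \frac{1662}{7} \approx -237.43$)
$T 79 - x{\left(421 \right)} = \left(- \frac{1662}{7}\right) 79 - \left(-155\right) 421 = - \frac{131298}{7} - -65255 = - \frac{131298}{7} + 65255 = \frac{325487}{7}$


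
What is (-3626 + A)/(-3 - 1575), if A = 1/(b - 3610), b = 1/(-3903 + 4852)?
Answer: 12422274463/5406052842 ≈ 2.2978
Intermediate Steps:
b = 1/949 ≈ 0.0010537
A = -949/3425889 (A = 1/(1/949 - 3610) = 1/(-3425889/949) = -949/3425889 ≈ -0.00027701)
(-3626 + A)/(-3 - 1575) = (-3626 - 949/3425889)/(-3 - 1575) = -12422274463/3425889/(-1578) = -12422274463/3425889*(-1/1578) = 12422274463/5406052842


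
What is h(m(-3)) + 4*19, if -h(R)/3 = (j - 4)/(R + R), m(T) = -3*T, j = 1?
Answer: 153/2 ≈ 76.500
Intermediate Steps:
h(R) = 9/(2*R) (h(R) = -3*(1 - 4)/(R + R) = -(-9)/(2*R) = 9/(2*R))
h(m(-3)) + 4*19 = 9/(2*((-3*(-3)))) + 4*19 = (9/2)/9 + 76 = (9/2)*(⅑) + 76 = ½ + 76 = 153/2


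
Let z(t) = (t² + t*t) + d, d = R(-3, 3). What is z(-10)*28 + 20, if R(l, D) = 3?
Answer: 5704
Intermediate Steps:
d = 3
z(t) = 3 + 2*t² (z(t) = (t² + t*t) + 3 = (t² + t²) + 3 = 2*t² + 3 = 3 + 2*t²)
z(-10)*28 + 20 = (3 + 2*(-10)²)*28 + 20 = (3 + 2*100)*28 + 20 = (3 + 200)*28 + 20 = 203*28 + 20 = 5684 + 20 = 5704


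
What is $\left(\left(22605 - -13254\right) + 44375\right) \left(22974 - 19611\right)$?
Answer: $269826942$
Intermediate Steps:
$\left(\left(22605 - -13254\right) + 44375\right) \left(22974 - 19611\right) = \left(\left(22605 + 13254\right) + 44375\right) 3363 = \left(35859 + 44375\right) 3363 = 80234 \cdot 3363 = 269826942$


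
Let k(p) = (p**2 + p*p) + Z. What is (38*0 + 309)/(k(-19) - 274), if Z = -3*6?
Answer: 309/430 ≈ 0.71861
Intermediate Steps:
Z = -18
k(p) = -18 + 2*p**2 (k(p) = (p**2 + p*p) - 18 = (p**2 + p**2) - 18 = 2*p**2 - 18 = -18 + 2*p**2)
(38*0 + 309)/(k(-19) - 274) = (38*0 + 309)/((-18 + 2*(-19)**2) - 274) = (0 + 309)/((-18 + 2*361) - 274) = 309/((-18 + 722) - 274) = 309/(704 - 274) = 309/430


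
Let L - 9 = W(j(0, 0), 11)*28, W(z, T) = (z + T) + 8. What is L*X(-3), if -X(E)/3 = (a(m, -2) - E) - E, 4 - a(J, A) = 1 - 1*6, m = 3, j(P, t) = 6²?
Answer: -69705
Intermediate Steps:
j(P, t) = 36
W(z, T) = 8 + T + z (W(z, T) = (T + z) + 8 = 8 + T + z)
a(J, A) = 9 (a(J, A) = 4 - (1 - 1*6) = 4 - (1 - 6) = 4 - 1*(-5) = 4 + 5 = 9)
L = 1549 (L = 9 + (8 + 11 + 36)*28 = 9 + 55*28 = 9 + 1540 = 1549)
X(E) = -27 + 6*E (X(E) = -3*((9 - E) - E) = -3*(9 - 2*E) = -27 + 6*E)
L*X(-3) = 1549*(-27 + 6*(-3)) = 1549*(-27 - 18) = 1549*(-45) = -69705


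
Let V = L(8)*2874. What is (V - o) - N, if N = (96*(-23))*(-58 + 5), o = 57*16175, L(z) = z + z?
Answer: -993015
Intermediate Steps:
L(z) = 2*z
o = 921975
N = 117024 (N = -2208*(-53) = 117024)
V = 45984 (V = (2*8)*2874 = 16*2874 = 45984)
(V - o) - N = (45984 - 1*921975) - 1*117024 = (45984 - 921975) - 117024 = -875991 - 117024 = -993015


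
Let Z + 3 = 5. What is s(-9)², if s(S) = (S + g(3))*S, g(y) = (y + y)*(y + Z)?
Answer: 35721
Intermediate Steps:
Z = 2 (Z = -3 + 5 = 2)
g(y) = 2*y*(2 + y) (g(y) = (y + y)*(y + 2) = (2*y)*(2 + y) = 2*y*(2 + y))
s(S) = S*(30 + S) (s(S) = (S + 2*3*(2 + 3))*S = (S + 2*3*5)*S = (S + 30)*S = (30 + S)*S = S*(30 + S))
s(-9)² = (-9*(30 - 9))² = (-9*21)² = (-189)² = 35721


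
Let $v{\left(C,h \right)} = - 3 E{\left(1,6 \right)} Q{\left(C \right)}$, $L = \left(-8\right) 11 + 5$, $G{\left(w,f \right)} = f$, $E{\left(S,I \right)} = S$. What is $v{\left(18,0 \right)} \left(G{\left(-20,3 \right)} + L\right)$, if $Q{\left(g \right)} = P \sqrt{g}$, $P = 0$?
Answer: $0$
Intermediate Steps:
$Q{\left(g \right)} = 0$ ($Q{\left(g \right)} = 0 \sqrt{g} = 0$)
$L = -83$ ($L = -88 + 5 = -83$)
$v{\left(C,h \right)} = 0$ ($v{\left(C,h \right)} = \left(-3\right) 1 \cdot 0 = \left(-3\right) 0 = 0$)
$v{\left(18,0 \right)} \left(G{\left(-20,3 \right)} + L\right) = 0 \left(3 - 83\right) = 0 \left(-80\right) = 0$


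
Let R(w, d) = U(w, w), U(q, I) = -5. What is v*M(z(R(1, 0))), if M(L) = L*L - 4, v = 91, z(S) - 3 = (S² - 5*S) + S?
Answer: 209300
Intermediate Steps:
R(w, d) = -5
z(S) = 3 + S² - 4*S (z(S) = 3 + ((S² - 5*S) + S) = 3 + (S² - 4*S) = 3 + S² - 4*S)
M(L) = -4 + L² (M(L) = L² - 4 = -4 + L²)
v*M(z(R(1, 0))) = 91*(-4 + (3 + (-5)² - 4*(-5))²) = 91*(-4 + (3 + 25 + 20)²) = 91*(-4 + 48²) = 91*(-4 + 2304) = 91*2300 = 209300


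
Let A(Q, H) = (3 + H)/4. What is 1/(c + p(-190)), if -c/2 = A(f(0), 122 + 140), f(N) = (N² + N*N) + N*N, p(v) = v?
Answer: -2/645 ≈ -0.0031008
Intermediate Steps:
f(N) = 3*N² (f(N) = (N² + N²) + N² = 2*N² + N² = 3*N²)
A(Q, H) = ¾ + H/4 (A(Q, H) = (3 + H)*(¼) = ¾ + H/4)
c = -265/2 (c = -2*(¾ + (122 + 140)/4) = -2*(¾ + (¼)*262) = -2*(¾ + 131/2) = -2*265/4 = -265/2 ≈ -132.50)
1/(c + p(-190)) = 1/(-265/2 - 190) = 1/(-645/2) = -2/645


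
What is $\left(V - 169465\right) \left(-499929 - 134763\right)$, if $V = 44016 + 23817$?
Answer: $64505017344$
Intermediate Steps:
$V = 67833$
$\left(V - 169465\right) \left(-499929 - 134763\right) = \left(67833 - 169465\right) \left(-499929 - 134763\right) = \left(-101632\right) \left(-634692\right) = 64505017344$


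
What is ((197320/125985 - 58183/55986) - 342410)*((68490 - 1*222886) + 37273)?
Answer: 6285990575287374149/156742138 ≈ 4.0104e+10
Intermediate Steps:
((197320/125985 - 58183/55986) - 342410)*((68490 - 1*222886) + 37273) = ((197320*(1/125985) - 58183*1/55986) - 342410)*((68490 - 222886) + 37273) = ((39464/25197 - 58183/55986) - 342410)*(-154396 + 37273) = (247798151/470226414 - 342410)*(-117123) = -161009978619589/470226414*(-117123) = 6285990575287374149/156742138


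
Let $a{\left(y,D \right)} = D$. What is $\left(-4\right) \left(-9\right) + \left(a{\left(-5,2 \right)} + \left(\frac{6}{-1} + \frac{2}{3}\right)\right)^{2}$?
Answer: $\frac{424}{9} \approx 47.111$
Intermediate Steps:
$\left(-4\right) \left(-9\right) + \left(a{\left(-5,2 \right)} + \left(\frac{6}{-1} + \frac{2}{3}\right)\right)^{2} = \left(-4\right) \left(-9\right) + \left(2 + \left(\frac{6}{-1} + \frac{2}{3}\right)\right)^{2} = 36 + \left(2 + \left(6 \left(-1\right) + 2 \cdot \frac{1}{3}\right)\right)^{2} = 36 + \left(2 + \left(-6 + \frac{2}{3}\right)\right)^{2} = 36 + \left(2 - \frac{16}{3}\right)^{2} = 36 + \left(- \frac{10}{3}\right)^{2} = 36 + \frac{100}{9} = \frac{424}{9}$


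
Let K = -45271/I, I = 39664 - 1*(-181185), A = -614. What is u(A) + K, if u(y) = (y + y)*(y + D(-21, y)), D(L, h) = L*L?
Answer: 46917999685/220849 ≈ 2.1244e+5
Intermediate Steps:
I = 220849 (I = 39664 + 181185 = 220849)
D(L, h) = L**2
u(y) = 2*y*(441 + y) (u(y) = (y + y)*(y + (-21)**2) = (2*y)*(y + 441) = (2*y)*(441 + y) = 2*y*(441 + y))
K = -45271/220849 ≈ -0.20499
u(A) + K = 2*(-614)*(441 - 614) - 45271/220849 = 2*(-614)*(-173) - 45271/220849 = 212444 - 45271/220849 = 46917999685/220849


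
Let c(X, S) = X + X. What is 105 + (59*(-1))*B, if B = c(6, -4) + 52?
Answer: -3671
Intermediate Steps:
c(X, S) = 2*X
B = 64 (B = 2*6 + 52 = 12 + 52 = 64)
105 + (59*(-1))*B = 105 + (59*(-1))*64 = 105 - 59*64 = 105 - 3776 = -3671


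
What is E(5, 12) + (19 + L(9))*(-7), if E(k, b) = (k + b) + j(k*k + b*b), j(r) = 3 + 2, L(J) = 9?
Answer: -174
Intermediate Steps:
j(r) = 5
E(k, b) = 5 + b + k (E(k, b) = (k + b) + 5 = (b + k) + 5 = 5 + b + k)
E(5, 12) + (19 + L(9))*(-7) = (5 + 12 + 5) + (19 + 9)*(-7) = 22 + 28*(-7) = 22 - 196 = -174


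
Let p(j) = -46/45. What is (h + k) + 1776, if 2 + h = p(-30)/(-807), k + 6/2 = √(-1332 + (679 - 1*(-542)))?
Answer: 64313911/36315 + I*√111 ≈ 1771.0 + 10.536*I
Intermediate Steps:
k = -3 + I*√111 (k = -3 + √(-1332 + (679 - 1*(-542))) = -3 + √(-1332 + (679 + 542)) = -3 + √(-1332 + 1221) = -3 + √(-111) = -3 + I*√111 ≈ -3.0 + 10.536*I)
p(j) = -46/45 (p(j) = -46*1/45 = -46/45)
h = -72584/36315 (h = -2 - 46/45/(-807) = -2 - 46/45*(-1/807) = -2 + 46/36315 = -72584/36315 ≈ -1.9987)
(h + k) + 1776 = (-72584/36315 + (-3 + I*√111)) + 1776 = (-181529/36315 + I*√111) + 1776 = 64313911/36315 + I*√111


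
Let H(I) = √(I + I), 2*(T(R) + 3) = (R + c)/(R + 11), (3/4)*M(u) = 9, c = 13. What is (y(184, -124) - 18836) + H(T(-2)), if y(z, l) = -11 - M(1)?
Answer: -18859 + I*√43/3 ≈ -18859.0 + 2.1858*I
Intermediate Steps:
M(u) = 12 (M(u) = (4/3)*9 = 12)
y(z, l) = -23 (y(z, l) = -11 - 1*12 = -11 - 12 = -23)
T(R) = -3 + (13 + R)/(2*(11 + R)) (T(R) = -3 + ((R + 13)/(R + 11))/2 = -3 + ((13 + R)/(11 + R))/2 = -3 + (13 + R)/(2*(11 + R)))
H(I) = √2*√I (H(I) = √(2*I) = √2*√I)
(y(184, -124) - 18836) + H(T(-2)) = (-23 - 18836) + √2*√((-53 - 5*(-2))/(2*(11 - 2))) = -18859 + √2*√((½)*(-53 + 10)/9) = -18859 + √2*√((½)*(⅑)*(-43)) = -18859 + √2*√(-43/18) = -18859 + √2*(I*√86/6) = -18859 + I*√43/3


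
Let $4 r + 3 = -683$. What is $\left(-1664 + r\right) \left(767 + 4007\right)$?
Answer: $-8762677$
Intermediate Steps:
$r = - \frac{343}{2}$ ($r = - \frac{3}{4} + \frac{1}{4} \left(-683\right) = - \frac{3}{4} - \frac{683}{4} = - \frac{343}{2} \approx -171.5$)
$\left(-1664 + r\right) \left(767 + 4007\right) = \left(-1664 - \frac{343}{2}\right) \left(767 + 4007\right) = \left(- \frac{3671}{2}\right) 4774 = -8762677$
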